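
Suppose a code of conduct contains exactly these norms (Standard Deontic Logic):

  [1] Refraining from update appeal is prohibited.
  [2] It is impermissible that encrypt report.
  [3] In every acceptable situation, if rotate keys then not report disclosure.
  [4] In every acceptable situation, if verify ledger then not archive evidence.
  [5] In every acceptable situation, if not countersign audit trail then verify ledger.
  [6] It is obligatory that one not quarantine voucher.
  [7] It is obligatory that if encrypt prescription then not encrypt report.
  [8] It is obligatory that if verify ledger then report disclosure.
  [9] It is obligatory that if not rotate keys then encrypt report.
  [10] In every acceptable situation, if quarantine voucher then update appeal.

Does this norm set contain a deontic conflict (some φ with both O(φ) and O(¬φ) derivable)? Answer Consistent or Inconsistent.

Consistent

Premise 10 is O(quarantine_voucher → update_appeal); even if O(update_appeal) held, inferring O(quarantine_voucher) would be affirming the consequent — invalid.
So O(quarantine_voucher) is not derivable, and the apparent clash with O(¬quarantine_voucher) does not arise.
A world satisfying every obligation exists (e.g. archive_evidence=false, countersign_audit_trail=true, encrypt_prescription=false, encrypt_report=false, quarantine_voucher=false, report_disclosure=false, rotate_keys=true, update_appeal=true, verify_ledger=false); no atom is both obligatory and forbidden, so the set is consistent.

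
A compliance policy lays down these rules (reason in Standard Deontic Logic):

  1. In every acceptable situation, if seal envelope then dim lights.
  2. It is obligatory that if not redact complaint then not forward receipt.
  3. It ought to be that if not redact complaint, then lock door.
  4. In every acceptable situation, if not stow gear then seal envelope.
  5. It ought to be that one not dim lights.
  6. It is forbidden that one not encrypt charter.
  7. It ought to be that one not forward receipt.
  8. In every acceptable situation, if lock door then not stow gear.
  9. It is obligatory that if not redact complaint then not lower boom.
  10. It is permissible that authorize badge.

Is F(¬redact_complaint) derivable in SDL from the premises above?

Premise 5 gives O(¬dim_lights).
Premise 1, O(seal_envelope → dim_lights), contraposes to O(¬dim_lights → ¬seal_envelope); with O(¬dim_lights) we get O(¬seal_envelope).
The contrapositive of premise 4 (O(¬stow_gear → seal_envelope)) is O(¬seal_envelope → stow_gear), and O(¬seal_envelope) is already established, so O(stow_gear).
The contrapositive of premise 8 (O(lock_door → ¬stow_gear)) is O(stow_gear → ¬lock_door), and O(stow_gear) is already established, so O(¬lock_door).
Premise 3, O(¬redact_complaint → lock_door), contraposes to O(¬lock_door → redact_complaint); with O(¬lock_door) we get O(redact_complaint).
Premises 2, 6, 7, 9, 10 do not contribute to this derivation.
So O(redact_complaint) holds, i.e. F(¬redact_complaint). The claim follows.

Yes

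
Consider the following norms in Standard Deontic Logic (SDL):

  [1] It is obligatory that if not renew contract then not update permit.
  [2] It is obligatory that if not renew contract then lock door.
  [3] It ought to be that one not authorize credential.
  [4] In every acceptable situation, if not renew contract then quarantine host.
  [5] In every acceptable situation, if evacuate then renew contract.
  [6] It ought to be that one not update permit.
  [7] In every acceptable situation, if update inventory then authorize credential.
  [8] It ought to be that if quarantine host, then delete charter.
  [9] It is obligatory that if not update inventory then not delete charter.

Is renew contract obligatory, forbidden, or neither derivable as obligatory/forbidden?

Premise 3 gives O(¬authorize_credential).
Premise 7 is O(update_inventory → authorize_credential); contrapositively O(¬authorize_credential → ¬update_inventory). Since O(¬authorize_credential) holds, K gives O(¬update_inventory).
From O(¬update_inventory) and premise 9, O(¬update_inventory → ¬delete_charter), we obtain O(¬delete_charter).
Premise 8 is O(quarantine_host → delete_charter); contrapositively O(¬delete_charter → ¬quarantine_host). Since O(¬delete_charter) holds, K gives O(¬quarantine_host).
Premise 4 is O(¬renew_contract → quarantine_host); contrapositively O(¬quarantine_host → renew_contract). Since O(¬quarantine_host) holds, K gives O(renew_contract).
Premises 1, 2, 5, 6 do not contribute to this derivation.
Hence renew_contract is obligatory.

Obligatory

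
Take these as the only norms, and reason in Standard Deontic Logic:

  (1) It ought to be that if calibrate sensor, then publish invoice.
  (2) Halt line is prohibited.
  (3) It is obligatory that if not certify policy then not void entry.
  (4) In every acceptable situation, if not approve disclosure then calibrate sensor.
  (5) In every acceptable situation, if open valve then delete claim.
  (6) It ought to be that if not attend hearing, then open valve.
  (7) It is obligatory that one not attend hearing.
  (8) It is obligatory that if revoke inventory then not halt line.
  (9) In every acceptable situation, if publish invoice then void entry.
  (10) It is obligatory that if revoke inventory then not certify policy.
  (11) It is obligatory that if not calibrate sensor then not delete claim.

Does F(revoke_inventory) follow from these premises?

Premise 7 gives O(¬attend_hearing).
With premise 6, O(¬attend_hearing → open_valve), the K-axiom yields O(open_valve).
Premise 5 is O(open_valve → delete_claim); since O(open_valve), deontic closure gives O(delete_claim).
Premise 11 is O(¬calibrate_sensor → ¬delete_claim); contrapositively O(delete_claim → calibrate_sensor). Since O(delete_claim) holds, K gives O(calibrate_sensor).
With premise 1, O(calibrate_sensor → publish_invoice), the K-axiom yields O(publish_invoice).
From O(publish_invoice) and premise 9, O(publish_invoice → void_entry), we obtain O(void_entry).
Premise 3, O(¬certify_policy → ¬void_entry), contraposes to O(void_entry → certify_policy); with O(void_entry) we get O(certify_policy).
Premise 10 is O(revoke_inventory → ¬certify_policy); contrapositively O(certify_policy → ¬revoke_inventory). Since O(certify_policy) holds, K gives O(¬revoke_inventory).
Premises 2, 4, 8 do not contribute to this derivation.
So O(¬revoke_inventory) holds, i.e. F(revoke_inventory). The claim follows.

Yes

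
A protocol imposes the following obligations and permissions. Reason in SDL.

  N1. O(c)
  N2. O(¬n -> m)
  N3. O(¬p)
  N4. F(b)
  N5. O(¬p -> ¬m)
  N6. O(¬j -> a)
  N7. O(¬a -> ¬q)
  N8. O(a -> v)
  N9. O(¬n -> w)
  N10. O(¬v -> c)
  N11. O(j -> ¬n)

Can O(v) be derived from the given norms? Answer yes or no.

Yes

Premise 3 states O(¬p) outright.
From O(¬p) and premise 5, O(¬p -> ¬m), we obtain O(¬m).
Premise 2, O(¬n -> m), contraposes to O(¬m -> n); with O(¬m) we get O(n).
Premise 11 is O(j -> ¬n); contrapositively O(n -> ¬j). Since O(n) holds, K gives O(¬j).
From O(¬j) and premise 6, O(¬j -> a), we obtain O(a).
Applying K to premise 8 (O(a -> v)) and O(a) yields O(v).
Premises 1, 4, 7, 9, 10 do not contribute to this derivation.
So O(v) follows.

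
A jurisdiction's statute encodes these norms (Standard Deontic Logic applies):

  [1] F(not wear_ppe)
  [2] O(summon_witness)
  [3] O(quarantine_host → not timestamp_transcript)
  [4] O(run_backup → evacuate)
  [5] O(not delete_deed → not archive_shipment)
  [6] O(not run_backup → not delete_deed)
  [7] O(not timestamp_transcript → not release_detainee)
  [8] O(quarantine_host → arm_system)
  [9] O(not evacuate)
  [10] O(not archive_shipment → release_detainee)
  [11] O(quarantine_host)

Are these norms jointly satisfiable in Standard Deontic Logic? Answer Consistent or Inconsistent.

From premise 9 we have O(not evacuate).
Premise 4, O(run_backup → evacuate), contraposes to O(not evacuate → not run_backup); with O(not evacuate) we get O(not run_backup).
With premise 6, O(not run_backup → not delete_deed), the K-axiom yields O(not delete_deed).
From O(not delete_deed) and premise 5, O(not delete_deed → not archive_shipment), we obtain O(not archive_shipment).
Premise 10 is O(not archive_shipment → release_detainee); since O(not archive_shipment), deontic closure gives O(release_detainee).
Premise 7, O(not timestamp_transcript → not release_detainee), contraposes to O(release_detainee → timestamp_transcript); with O(release_detainee) we get O(timestamp_transcript).
Premise 3 is O(quarantine_host → not timestamp_transcript); contrapositively O(timestamp_transcript → not quarantine_host). Since O(timestamp_transcript) holds, K gives O(not quarantine_host).
But premise 11 directly asserts O(quarantine_host).
We now have both O(not quarantine_host) and O(quarantine_host) — quarantine_host is simultaneously obligatory and forbidden, violating the D-axiom.

Inconsistent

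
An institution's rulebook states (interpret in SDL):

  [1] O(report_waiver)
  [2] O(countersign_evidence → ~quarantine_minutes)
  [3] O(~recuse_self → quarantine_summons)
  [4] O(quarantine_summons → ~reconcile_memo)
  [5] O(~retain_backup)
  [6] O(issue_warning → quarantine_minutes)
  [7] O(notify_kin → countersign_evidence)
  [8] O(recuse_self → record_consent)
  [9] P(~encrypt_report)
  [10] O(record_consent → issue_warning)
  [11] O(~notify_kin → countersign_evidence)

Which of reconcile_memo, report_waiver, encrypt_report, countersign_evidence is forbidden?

Premises 11 and 7 are O(~notify_kin → countersign_evidence) and O(notify_kin → countersign_evidence); every ideal world satisfies ~notify_kin or notify_kin, so in either case countersign_evidence holds — hence O(countersign_evidence).
Premise 2 is O(countersign_evidence → ~quarantine_minutes); since O(countersign_evidence), deontic closure gives O(~quarantine_minutes).
The contrapositive of premise 6 (O(issue_warning → quarantine_minutes)) is O(~quarantine_minutes → ~issue_warning), and O(~quarantine_minutes) is already established, so O(~issue_warning).
Premise 10 is O(record_consent → issue_warning); contrapositively O(~issue_warning → ~record_consent). Since O(~issue_warning) holds, K gives O(~record_consent).
Premise 8, O(recuse_self → record_consent), contraposes to O(~record_consent → ~recuse_self); with O(~record_consent) we get O(~recuse_self).
From O(~recuse_self) and premise 3, O(~recuse_self → quarantine_summons), we obtain O(quarantine_summons).
From O(quarantine_summons) and premise 4, O(quarantine_summons → ~reconcile_memo), we obtain O(~reconcile_memo).
So O(~reconcile_memo) holds, i.e. reconcile_memo is forbidden. None of the other listed options is forbidden under the premises.

reconcile_memo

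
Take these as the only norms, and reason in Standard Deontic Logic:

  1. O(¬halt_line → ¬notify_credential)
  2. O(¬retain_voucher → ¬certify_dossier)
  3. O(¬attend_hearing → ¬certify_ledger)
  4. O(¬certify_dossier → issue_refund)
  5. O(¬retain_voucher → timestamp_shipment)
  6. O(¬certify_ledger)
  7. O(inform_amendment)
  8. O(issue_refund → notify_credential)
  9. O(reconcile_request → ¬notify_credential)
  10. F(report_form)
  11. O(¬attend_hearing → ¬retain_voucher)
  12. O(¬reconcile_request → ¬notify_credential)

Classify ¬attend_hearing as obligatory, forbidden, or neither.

Premises 9 and 12 cover both cases: O(reconcile_request → ¬notify_credential) and O(¬reconcile_request → ¬notify_credential). Since reconcile_request ∨ ¬reconcile_request is a tautology, O(¬notify_credential) follows.
The contrapositive of premise 8 (O(issue_refund → notify_credential)) is O(¬notify_credential → ¬issue_refund), and O(¬notify_credential) is already established, so O(¬issue_refund).
The contrapositive of premise 4 (O(¬certify_dossier → issue_refund)) is O(¬issue_refund → certify_dossier), and O(¬issue_refund) is already established, so O(certify_dossier).
Premise 2, O(¬retain_voucher → ¬certify_dossier), contraposes to O(certify_dossier → retain_voucher); with O(certify_dossier) we get O(retain_voucher).
The contrapositive of premise 11 (O(¬attend_hearing → ¬retain_voucher)) is O(retain_voucher → attend_hearing), and O(retain_voucher) is already established, so O(attend_hearing).
Premises 1, 3, 5, 6, 7, 10 do not contribute to this derivation.
Thus O(attend_hearing), which is F(¬attend_hearing): ¬attend_hearing is forbidden.

Forbidden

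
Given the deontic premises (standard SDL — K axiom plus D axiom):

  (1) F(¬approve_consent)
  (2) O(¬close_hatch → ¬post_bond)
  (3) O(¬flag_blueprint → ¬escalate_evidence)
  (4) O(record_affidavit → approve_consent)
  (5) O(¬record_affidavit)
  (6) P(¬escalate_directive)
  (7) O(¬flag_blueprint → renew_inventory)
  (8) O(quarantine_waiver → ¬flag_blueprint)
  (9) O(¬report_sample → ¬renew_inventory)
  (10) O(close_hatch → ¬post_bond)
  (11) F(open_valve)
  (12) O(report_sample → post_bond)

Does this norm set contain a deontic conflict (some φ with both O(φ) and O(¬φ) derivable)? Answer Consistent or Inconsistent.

Consistent

Premise 4 is O(record_affidavit → approve_consent); even if O(approve_consent) held, inferring O(record_affidavit) would be affirming the consequent — invalid.
So O(record_affidavit) is not derivable, and the apparent clash with O(¬record_affidavit) does not arise.
A world satisfying every obligation exists (e.g. approve_consent=true, close_hatch=false, escalate_directive=false, escalate_evidence=false, flag_blueprint=true, open_valve=false, post_bond=false, quarantine_waiver=false, record_affidavit=false, renew_inventory=false, report_sample=false); no atom is both obligatory and forbidden, so the set is consistent.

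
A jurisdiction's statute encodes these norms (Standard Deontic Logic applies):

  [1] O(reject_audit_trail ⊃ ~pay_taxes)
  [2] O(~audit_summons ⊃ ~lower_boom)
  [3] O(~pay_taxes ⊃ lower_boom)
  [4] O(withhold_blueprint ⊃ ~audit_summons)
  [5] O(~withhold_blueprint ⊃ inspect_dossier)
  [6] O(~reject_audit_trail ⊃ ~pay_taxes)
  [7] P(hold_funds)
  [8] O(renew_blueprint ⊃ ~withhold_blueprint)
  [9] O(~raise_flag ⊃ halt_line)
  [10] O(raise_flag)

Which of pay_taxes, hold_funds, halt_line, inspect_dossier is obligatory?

Premises 1 and 6 cover both cases: O(reject_audit_trail ⊃ ~pay_taxes) and O(~reject_audit_trail ⊃ ~pay_taxes). Since reject_audit_trail ∨ ~reject_audit_trail is a tautology, O(~pay_taxes) follows.
From O(~pay_taxes) and premise 3, O(~pay_taxes ⊃ lower_boom), we obtain O(lower_boom).
Premise 2, O(~audit_summons ⊃ ~lower_boom), contraposes to O(lower_boom ⊃ audit_summons); with O(lower_boom) we get O(audit_summons).
Premise 4 is O(withhold_blueprint ⊃ ~audit_summons); contrapositively O(audit_summons ⊃ ~withhold_blueprint). Since O(audit_summons) holds, K gives O(~withhold_blueprint).
With premise 5, O(~withhold_blueprint ⊃ inspect_dossier), the K-axiom yields O(inspect_dossier).
So O(inspect_dossier) holds — inspect_dossier is obligatory. None of the other listed options is made obligatory by any chain of premises.

inspect_dossier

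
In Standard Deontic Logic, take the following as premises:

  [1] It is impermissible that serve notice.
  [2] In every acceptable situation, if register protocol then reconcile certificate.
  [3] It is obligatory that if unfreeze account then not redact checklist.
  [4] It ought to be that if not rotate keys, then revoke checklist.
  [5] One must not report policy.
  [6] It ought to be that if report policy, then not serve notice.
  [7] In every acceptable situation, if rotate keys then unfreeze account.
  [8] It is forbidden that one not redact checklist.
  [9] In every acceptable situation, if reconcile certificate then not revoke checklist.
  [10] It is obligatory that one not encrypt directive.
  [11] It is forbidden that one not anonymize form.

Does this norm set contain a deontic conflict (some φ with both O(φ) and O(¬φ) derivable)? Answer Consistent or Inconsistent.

Consistent

Premise 6 is O(report_policy → ¬serve_notice); even if O(¬serve_notice) held, inferring O(report_policy) would be affirming the consequent — invalid.
So O(report_policy) is not derivable, and the apparent clash with O(¬report_policy) does not arise.
A world satisfying every obligation exists (e.g. anonymize_form=true, encrypt_directive=false, reconcile_certificate=false, redact_checklist=true, register_protocol=false, report_policy=false, revoke_checklist=true, rotate_keys=false, serve_notice=false, unfreeze_account=false); no atom is both obligatory and forbidden, so the set is consistent.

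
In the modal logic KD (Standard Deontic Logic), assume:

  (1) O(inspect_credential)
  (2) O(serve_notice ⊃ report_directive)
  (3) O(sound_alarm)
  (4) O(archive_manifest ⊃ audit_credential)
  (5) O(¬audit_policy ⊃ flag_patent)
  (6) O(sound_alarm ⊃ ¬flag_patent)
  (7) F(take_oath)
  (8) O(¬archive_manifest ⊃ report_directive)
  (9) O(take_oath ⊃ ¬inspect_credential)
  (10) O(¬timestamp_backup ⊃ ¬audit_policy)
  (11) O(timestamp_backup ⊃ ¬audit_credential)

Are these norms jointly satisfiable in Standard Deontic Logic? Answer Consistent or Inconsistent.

Premise 9 is O(take_oath ⊃ ¬inspect_credential), but O(take_oath) is not derivable from the premises, so it does not yield O(¬inspect_credential).
So O(¬inspect_credential) is not derivable, and the apparent clash with O(inspect_credential) does not arise.
A world satisfying every obligation exists (e.g. archive_manifest=false, audit_credential=false, audit_policy=true, flag_patent=false, inspect_credential=true, report_directive=true, serve_notice=false, sound_alarm=true, take_oath=false, timestamp_backup=true); no atom is both obligatory and forbidden, so the set is consistent.

Consistent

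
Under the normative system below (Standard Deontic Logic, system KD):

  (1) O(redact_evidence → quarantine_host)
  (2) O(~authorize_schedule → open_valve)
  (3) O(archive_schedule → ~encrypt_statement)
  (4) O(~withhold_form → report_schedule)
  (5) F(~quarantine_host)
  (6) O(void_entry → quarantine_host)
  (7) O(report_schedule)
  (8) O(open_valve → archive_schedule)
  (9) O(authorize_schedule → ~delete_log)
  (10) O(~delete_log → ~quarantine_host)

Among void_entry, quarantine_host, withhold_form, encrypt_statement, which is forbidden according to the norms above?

encrypt_statement

F(~quarantine_host) at premise 5 means O(quarantine_host).
Premise 10, O(~delete_log → ~quarantine_host), contraposes to O(quarantine_host → delete_log); with O(quarantine_host) we get O(delete_log).
The contrapositive of premise 9 (O(authorize_schedule → ~delete_log)) is O(delete_log → ~authorize_schedule), and O(delete_log) is already established, so O(~authorize_schedule).
Applying K to premise 2 (O(~authorize_schedule → open_valve)) and O(~authorize_schedule) yields O(open_valve).
From O(open_valve) and premise 8, O(open_valve → archive_schedule), we obtain O(archive_schedule).
With premise 3, O(archive_schedule → ~encrypt_statement), the K-axiom yields O(~encrypt_statement).
So O(~encrypt_statement) holds, i.e. encrypt_statement is forbidden. None of the other listed options is forbidden under the premises.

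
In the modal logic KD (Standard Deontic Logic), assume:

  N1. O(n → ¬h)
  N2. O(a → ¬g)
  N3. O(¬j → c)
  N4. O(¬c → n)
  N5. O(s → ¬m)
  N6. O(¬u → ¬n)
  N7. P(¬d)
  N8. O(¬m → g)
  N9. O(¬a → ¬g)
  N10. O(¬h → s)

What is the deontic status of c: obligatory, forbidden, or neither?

Obligatory

By case analysis on a: premise 2 gives O(a → ¬g) and premise 9 gives O(¬a → ¬g), so O(¬g) either way.
Premise 8 is O(¬m → g); contrapositively O(¬g → m). Since O(¬g) holds, K gives O(m).
Premise 5, O(s → ¬m), contraposes to O(m → ¬s); with O(m) we get O(¬s).
The contrapositive of premise 10 (O(¬h → s)) is O(¬s → h), and O(¬s) is already established, so O(h).
Premise 1 is O(n → ¬h); contrapositively O(h → ¬n). Since O(h) holds, K gives O(¬n).
Premise 4, O(¬c → n), contraposes to O(¬n → c); with O(¬n) we get O(c).
Premises 3, 6, 7 do not contribute to this derivation.
Hence c is obligatory.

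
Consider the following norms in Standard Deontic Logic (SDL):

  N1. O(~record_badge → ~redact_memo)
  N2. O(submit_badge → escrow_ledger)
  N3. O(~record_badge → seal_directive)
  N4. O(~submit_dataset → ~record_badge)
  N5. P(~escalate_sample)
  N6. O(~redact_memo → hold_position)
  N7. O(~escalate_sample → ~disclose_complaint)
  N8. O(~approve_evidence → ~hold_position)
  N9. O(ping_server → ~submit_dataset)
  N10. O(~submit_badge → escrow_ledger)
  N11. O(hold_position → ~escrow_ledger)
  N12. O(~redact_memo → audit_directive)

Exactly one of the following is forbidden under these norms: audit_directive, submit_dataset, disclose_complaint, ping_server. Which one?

By case analysis on submit_badge: premise 2 gives O(submit_badge → escrow_ledger) and premise 10 gives O(~submit_badge → escrow_ledger), so O(escrow_ledger) either way.
Premise 11, O(hold_position → ~escrow_ledger), contraposes to O(escrow_ledger → ~hold_position); with O(escrow_ledger) we get O(~hold_position).
Premise 6 is O(~redact_memo → hold_position); contrapositively O(~hold_position → redact_memo). Since O(~hold_position) holds, K gives O(redact_memo).
Premise 1, O(~record_badge → ~redact_memo), contraposes to O(redact_memo → record_badge); with O(redact_memo) we get O(record_badge).
Premise 4 is O(~submit_dataset → ~record_badge); contrapositively O(record_badge → submit_dataset). Since O(record_badge) holds, K gives O(submit_dataset).
The contrapositive of premise 9 (O(ping_server → ~submit_dataset)) is O(submit_dataset → ~ping_server), and O(submit_dataset) is already established, so O(~ping_server).
So O(~ping_server) holds, i.e. ping_server is forbidden. None of the other listed options is forbidden under the premises.

ping_server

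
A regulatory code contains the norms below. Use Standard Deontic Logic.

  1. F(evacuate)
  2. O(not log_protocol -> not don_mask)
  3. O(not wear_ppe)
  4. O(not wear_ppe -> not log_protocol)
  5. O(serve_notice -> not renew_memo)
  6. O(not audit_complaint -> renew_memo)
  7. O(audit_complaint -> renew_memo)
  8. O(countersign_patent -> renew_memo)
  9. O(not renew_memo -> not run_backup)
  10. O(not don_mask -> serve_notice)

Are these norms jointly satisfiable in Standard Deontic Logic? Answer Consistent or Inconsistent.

Inconsistent

Premises 6 and 7 cover both cases: O(not audit_complaint -> renew_memo) and O(audit_complaint -> renew_memo). Since not audit_complaint ∨ audit_complaint is a tautology, O(renew_memo) follows.
Premise 5 is O(serve_notice -> not renew_memo); contrapositively O(renew_memo -> not serve_notice). Since O(renew_memo) holds, K gives O(not serve_notice).
The contrapositive of premise 10 (O(not don_mask -> serve_notice)) is O(not serve_notice -> don_mask), and O(not serve_notice) is already established, so O(don_mask).
Premise 2 is O(not log_protocol -> not don_mask); contrapositively O(don_mask -> log_protocol). Since O(don_mask) holds, K gives O(log_protocol).
Premise 4, O(not wear_ppe -> not log_protocol), contraposes to O(log_protocol -> wear_ppe); with O(log_protocol) we get O(wear_ppe).
Yet premise 3 states O(not wear_ppe).
We now have both O(wear_ppe) and O(not wear_ppe) — wear_ppe is simultaneously obligatory and forbidden, violating the D-axiom.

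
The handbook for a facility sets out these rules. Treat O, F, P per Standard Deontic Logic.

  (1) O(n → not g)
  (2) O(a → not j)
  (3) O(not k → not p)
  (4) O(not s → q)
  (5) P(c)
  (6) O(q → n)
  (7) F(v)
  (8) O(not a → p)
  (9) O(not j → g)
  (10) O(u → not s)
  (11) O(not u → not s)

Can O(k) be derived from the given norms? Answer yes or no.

Yes

Premises 10 and 11 are O(u → not s) and O(not u → not s); every ideal world satisfies u or not u, so in either case not s holds — hence O(not s).
Premise 4 is O(not s → q); since O(not s), deontic closure gives O(q).
With premise 6, O(q → n), the K-axiom yields O(n).
With premise 1, O(n → not g), the K-axiom yields O(not g).
The contrapositive of premise 9 (O(not j → g)) is O(not g → j), and O(not g) is already established, so O(j).
Premise 2, O(a → not j), contraposes to O(j → not a); with O(j) we get O(not a).
From O(not a) and premise 8, O(not a → p), we obtain O(p).
Premise 3 is O(not k → not p); contrapositively O(p → k). Since O(p) holds, K gives O(k).
Premises 5, 7 do not contribute to this derivation.
So O(k) follows.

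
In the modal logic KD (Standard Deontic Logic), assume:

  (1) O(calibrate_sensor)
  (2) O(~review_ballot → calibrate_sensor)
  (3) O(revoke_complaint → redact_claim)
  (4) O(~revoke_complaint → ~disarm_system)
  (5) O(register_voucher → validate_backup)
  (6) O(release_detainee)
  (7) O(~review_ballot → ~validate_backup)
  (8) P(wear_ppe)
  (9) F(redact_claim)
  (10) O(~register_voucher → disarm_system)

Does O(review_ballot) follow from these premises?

Premise 9 is F(redact_claim), i.e. O(~redact_claim).
The contrapositive of premise 3 (O(revoke_complaint → redact_claim)) is O(~redact_claim → ~revoke_complaint), and O(~redact_claim) is already established, so O(~revoke_complaint).
From O(~revoke_complaint) and premise 4, O(~revoke_complaint → ~disarm_system), we obtain O(~disarm_system).
Premise 10 is O(~register_voucher → disarm_system); contrapositively O(~disarm_system → register_voucher). Since O(~disarm_system) holds, K gives O(register_voucher).
Applying K to premise 5 (O(register_voucher → validate_backup)) and O(register_voucher) yields O(validate_backup).
The contrapositive of premise 7 (O(~review_ballot → ~validate_backup)) is O(validate_backup → review_ballot), and O(validate_backup) is already established, so O(review_ballot).
Premises 1, 2, 6, 8 do not contribute to this derivation.
So O(review_ballot) follows.

Yes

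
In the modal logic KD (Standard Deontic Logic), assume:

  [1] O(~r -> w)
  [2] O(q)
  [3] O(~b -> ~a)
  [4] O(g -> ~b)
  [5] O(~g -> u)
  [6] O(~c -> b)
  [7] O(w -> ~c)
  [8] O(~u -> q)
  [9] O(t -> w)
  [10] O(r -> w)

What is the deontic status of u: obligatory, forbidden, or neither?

Premises 1 and 10 are O(~r -> w) and O(r -> w); every ideal world satisfies ~r or r, so in either case w holds — hence O(w).
Applying K to premise 7 (O(w -> ~c)) and O(w) yields O(~c).
Premise 6 is O(~c -> b); since O(~c), deontic closure gives O(b).
Premise 4, O(g -> ~b), contraposes to O(b -> ~g); with O(b) we get O(~g).
Applying K to premise 5 (O(~g -> u)) and O(~g) yields O(u).
Premises 2, 3, 8, 9 do not contribute to this derivation.
Hence u is obligatory.

Obligatory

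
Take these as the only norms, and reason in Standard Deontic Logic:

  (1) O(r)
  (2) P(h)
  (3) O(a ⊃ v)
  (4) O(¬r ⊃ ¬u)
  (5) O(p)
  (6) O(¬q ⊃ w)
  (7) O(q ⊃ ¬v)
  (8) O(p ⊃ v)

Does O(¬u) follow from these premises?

No

Premise 4 is O(¬r ⊃ ¬u), but O(¬r) is not derivable from the premises, so it does not yield O(¬u).
No other premise forces O(¬u). An ideal world satisfying every premise can still have ¬u false, so O(¬u) is not derivable.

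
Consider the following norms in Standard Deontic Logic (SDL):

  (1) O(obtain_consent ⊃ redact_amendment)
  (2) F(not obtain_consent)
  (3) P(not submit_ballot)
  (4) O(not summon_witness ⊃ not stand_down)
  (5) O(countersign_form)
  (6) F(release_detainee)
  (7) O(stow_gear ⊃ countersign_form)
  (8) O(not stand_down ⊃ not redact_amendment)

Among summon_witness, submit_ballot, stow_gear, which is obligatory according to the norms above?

Premise 2 is F(not obtain_consent), i.e. O(obtain_consent).
Applying K to premise 1 (O(obtain_consent ⊃ redact_amendment)) and O(obtain_consent) yields O(redact_amendment).
Premise 8, O(not stand_down ⊃ not redact_amendment), contraposes to O(redact_amendment ⊃ stand_down); with O(redact_amendment) we get O(stand_down).
Premise 4 is O(not summon_witness ⊃ not stand_down); contrapositively O(stand_down ⊃ summon_witness). Since O(stand_down) holds, K gives O(summon_witness).
So O(summon_witness) holds — summon_witness is obligatory. None of the other listed options is made obligatory by any chain of premises.

summon_witness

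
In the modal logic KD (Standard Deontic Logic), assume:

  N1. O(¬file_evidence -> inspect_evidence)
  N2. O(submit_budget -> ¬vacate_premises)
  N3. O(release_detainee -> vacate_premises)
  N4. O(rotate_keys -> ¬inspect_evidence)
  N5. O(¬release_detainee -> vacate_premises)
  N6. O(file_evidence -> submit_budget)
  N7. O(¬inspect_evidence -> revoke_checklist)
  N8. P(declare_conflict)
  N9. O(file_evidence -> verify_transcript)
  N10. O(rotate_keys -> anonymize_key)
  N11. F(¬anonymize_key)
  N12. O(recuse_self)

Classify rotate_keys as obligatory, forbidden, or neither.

By case analysis on ¬release_detainee: premise 5 gives O(¬release_detainee -> vacate_premises) and premise 3 gives O(release_detainee -> vacate_premises), so O(vacate_premises) either way.
Premise 2, O(submit_budget -> ¬vacate_premises), contraposes to O(vacate_premises -> ¬submit_budget); with O(vacate_premises) we get O(¬submit_budget).
Premise 6, O(file_evidence -> submit_budget), contraposes to O(¬submit_budget -> ¬file_evidence); with O(¬submit_budget) we get O(¬file_evidence).
Premise 1 is O(¬file_evidence -> inspect_evidence); since O(¬file_evidence), deontic closure gives O(inspect_evidence).
Premise 4, O(rotate_keys -> ¬inspect_evidence), contraposes to O(inspect_evidence -> ¬rotate_keys); with O(inspect_evidence) we get O(¬rotate_keys).
Premises 7, 8, 9, 10, 11, 12 do not contribute to this derivation.
Thus O(¬rotate_keys), which is F(rotate_keys): rotate_keys is forbidden.

Forbidden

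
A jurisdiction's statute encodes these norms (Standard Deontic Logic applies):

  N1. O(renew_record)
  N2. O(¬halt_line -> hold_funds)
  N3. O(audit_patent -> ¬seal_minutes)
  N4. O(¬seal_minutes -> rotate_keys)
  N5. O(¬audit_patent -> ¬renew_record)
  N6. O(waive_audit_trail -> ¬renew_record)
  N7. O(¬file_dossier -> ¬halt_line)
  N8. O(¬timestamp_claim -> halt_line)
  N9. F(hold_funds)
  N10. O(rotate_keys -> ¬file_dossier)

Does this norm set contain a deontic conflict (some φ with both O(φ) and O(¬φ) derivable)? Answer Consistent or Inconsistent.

Inconsistent

Premise 9, F(hold_funds), is equivalent to O(¬hold_funds).
Premise 2 is O(¬halt_line -> hold_funds); contrapositively O(¬hold_funds -> halt_line). Since O(¬hold_funds) holds, K gives O(halt_line).
Premise 7 is O(¬file_dossier -> ¬halt_line); contrapositively O(halt_line -> file_dossier). Since O(halt_line) holds, K gives O(file_dossier).
Premise 10 is O(rotate_keys -> ¬file_dossier); contrapositively O(file_dossier -> ¬rotate_keys). Since O(file_dossier) holds, K gives O(¬rotate_keys).
Premise 4, O(¬seal_minutes -> rotate_keys), contraposes to O(¬rotate_keys -> seal_minutes); with O(¬rotate_keys) we get O(seal_minutes).
Premise 3, O(audit_patent -> ¬seal_minutes), contraposes to O(seal_minutes -> ¬audit_patent); with O(seal_minutes) we get O(¬audit_patent).
Applying K to premise 5 (O(¬audit_patent -> ¬renew_record)) and O(¬audit_patent) yields O(¬renew_record).
However, premise 1 gives O(renew_record).
We now have both O(¬renew_record) and O(renew_record) — renew_record is simultaneously obligatory and forbidden, violating the D-axiom.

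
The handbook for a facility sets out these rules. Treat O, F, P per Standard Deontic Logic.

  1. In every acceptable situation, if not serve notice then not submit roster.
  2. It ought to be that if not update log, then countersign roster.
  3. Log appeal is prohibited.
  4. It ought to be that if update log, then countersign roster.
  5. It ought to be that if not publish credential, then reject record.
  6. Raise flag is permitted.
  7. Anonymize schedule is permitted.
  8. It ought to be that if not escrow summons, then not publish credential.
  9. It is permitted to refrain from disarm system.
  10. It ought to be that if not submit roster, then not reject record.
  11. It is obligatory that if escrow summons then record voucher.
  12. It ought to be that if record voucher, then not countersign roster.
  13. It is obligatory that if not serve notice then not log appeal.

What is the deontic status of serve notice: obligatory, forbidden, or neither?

By case analysis on ¬update_log: premise 2 gives O(¬update_log → countersign_roster) and premise 4 gives O(update_log → countersign_roster), so O(countersign_roster) either way.
The contrapositive of premise 12 (O(record_voucher → ¬countersign_roster)) is O(countersign_roster → ¬record_voucher), and O(countersign_roster) is already established, so O(¬record_voucher).
The contrapositive of premise 11 (O(escrow_summons → record_voucher)) is O(¬record_voucher → ¬escrow_summons), and O(¬record_voucher) is already established, so O(¬escrow_summons).
Premise 8 is O(¬escrow_summons → ¬publish_credential); since O(¬escrow_summons), deontic closure gives O(¬publish_credential).
Applying K to premise 5 (O(¬publish_credential → reject_record)) and O(¬publish_credential) yields O(reject_record).
Premise 10, O(¬submit_roster → ¬reject_record), contraposes to O(reject_record → submit_roster); with O(reject_record) we get O(submit_roster).
Premise 1, O(¬serve_notice → ¬submit_roster), contraposes to O(submit_roster → serve_notice); with O(submit_roster) we get O(serve_notice).
Premises 3, 6, 7, 9, 13 do not contribute to this derivation.
Hence serve_notice is obligatory.

Obligatory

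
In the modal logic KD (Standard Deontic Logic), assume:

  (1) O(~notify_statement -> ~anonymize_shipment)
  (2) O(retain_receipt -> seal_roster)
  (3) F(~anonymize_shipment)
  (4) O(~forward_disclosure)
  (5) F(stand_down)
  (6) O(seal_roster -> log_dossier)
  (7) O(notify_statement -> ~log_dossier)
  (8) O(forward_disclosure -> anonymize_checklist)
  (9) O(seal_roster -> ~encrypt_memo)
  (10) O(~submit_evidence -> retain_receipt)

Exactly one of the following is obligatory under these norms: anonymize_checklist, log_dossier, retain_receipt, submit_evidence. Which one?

Premise 3 is F(~anonymize_shipment), i.e. O(anonymize_shipment).
The contrapositive of premise 1 (O(~notify_statement -> ~anonymize_shipment)) is O(anonymize_shipment -> notify_statement), and O(anonymize_shipment) is already established, so O(notify_statement).
Applying K to premise 7 (O(notify_statement -> ~log_dossier)) and O(notify_statement) yields O(~log_dossier).
Premise 6, O(seal_roster -> log_dossier), contraposes to O(~log_dossier -> ~seal_roster); with O(~log_dossier) we get O(~seal_roster).
Premise 2 is O(retain_receipt -> seal_roster); contrapositively O(~seal_roster -> ~retain_receipt). Since O(~seal_roster) holds, K gives O(~retain_receipt).
Premise 10 is O(~submit_evidence -> retain_receipt); contrapositively O(~retain_receipt -> submit_evidence). Since O(~retain_receipt) holds, K gives O(submit_evidence).
So O(submit_evidence) holds — submit_evidence is obligatory. None of the other listed options is made obligatory by any chain of premises.

submit_evidence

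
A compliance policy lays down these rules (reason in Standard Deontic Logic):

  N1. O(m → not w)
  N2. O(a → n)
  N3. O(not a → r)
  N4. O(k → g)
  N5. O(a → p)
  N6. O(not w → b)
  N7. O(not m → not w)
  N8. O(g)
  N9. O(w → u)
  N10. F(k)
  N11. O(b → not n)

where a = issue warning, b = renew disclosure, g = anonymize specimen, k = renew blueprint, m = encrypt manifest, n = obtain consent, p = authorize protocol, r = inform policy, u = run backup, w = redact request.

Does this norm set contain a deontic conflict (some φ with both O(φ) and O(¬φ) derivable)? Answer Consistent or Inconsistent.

Consistent

Premise 4 is O(k → g); even if O(g) held, inferring O(k) would be affirming the consequent — invalid.
So O(k) is not derivable, and the apparent clash with O(not k) does not arise.
A world satisfying every obligation exists (e.g. a=false, b=true, g=true, k=false, m=false, n=false, p=false, r=true, u=false, w=false); no atom is both obligatory and forbidden, so the set is consistent.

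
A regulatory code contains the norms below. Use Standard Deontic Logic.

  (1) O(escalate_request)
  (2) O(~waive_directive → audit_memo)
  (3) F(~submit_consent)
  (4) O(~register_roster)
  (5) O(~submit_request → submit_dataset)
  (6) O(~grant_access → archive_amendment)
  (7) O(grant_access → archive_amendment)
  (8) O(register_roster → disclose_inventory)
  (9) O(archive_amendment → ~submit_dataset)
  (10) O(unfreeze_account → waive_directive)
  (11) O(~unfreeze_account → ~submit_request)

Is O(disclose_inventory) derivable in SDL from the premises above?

Premise 8 is O(register_roster → disclose_inventory), but O(register_roster) is not derivable from the premises, so it does not yield O(disclose_inventory).
No other premise forces O(disclose_inventory). An ideal world satisfying every premise can still have disclose_inventory false, so O(disclose_inventory) is not derivable.

No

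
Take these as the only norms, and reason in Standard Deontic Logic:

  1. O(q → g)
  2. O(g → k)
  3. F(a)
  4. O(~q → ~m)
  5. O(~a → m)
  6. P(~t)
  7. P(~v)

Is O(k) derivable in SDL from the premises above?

Yes

F(a) at premise 3 means O(~a).
Applying K to premise 5 (O(~a → m)) and O(~a) yields O(m).
Premise 4 is O(~q → ~m); contrapositively O(m → q). Since O(m) holds, K gives O(q).
From O(q) and premise 1, O(q → g), we obtain O(g).
With premise 2, O(g → k), the K-axiom yields O(k).
Premises 6, 7 do not contribute to this derivation.
So O(k) follows.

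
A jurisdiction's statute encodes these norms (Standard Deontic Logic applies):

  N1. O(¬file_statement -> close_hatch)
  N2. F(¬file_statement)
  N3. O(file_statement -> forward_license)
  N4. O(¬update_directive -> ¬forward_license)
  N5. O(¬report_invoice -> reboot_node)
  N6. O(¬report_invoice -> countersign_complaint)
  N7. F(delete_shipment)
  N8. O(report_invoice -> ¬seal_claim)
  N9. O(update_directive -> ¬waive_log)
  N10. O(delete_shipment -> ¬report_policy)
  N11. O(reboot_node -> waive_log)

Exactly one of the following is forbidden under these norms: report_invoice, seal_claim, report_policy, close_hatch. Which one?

Premise 2, F(¬file_statement), is equivalent to O(file_statement).
From O(file_statement) and premise 3, O(file_statement -> forward_license), we obtain O(forward_license).
Premise 4 is O(¬update_directive -> ¬forward_license); contrapositively O(forward_license -> update_directive). Since O(forward_license) holds, K gives O(update_directive).
Premise 9 is O(update_directive -> ¬waive_log); since O(update_directive), deontic closure gives O(¬waive_log).
Premise 11 is O(reboot_node -> waive_log); contrapositively O(¬waive_log -> ¬reboot_node). Since O(¬waive_log) holds, K gives O(¬reboot_node).
The contrapositive of premise 5 (O(¬report_invoice -> reboot_node)) is O(¬reboot_node -> report_invoice), and O(¬reboot_node) is already established, so O(report_invoice).
With premise 8, O(report_invoice -> ¬seal_claim), the K-axiom yields O(¬seal_claim).
So O(¬seal_claim) holds, i.e. seal_claim is forbidden. None of the other listed options is forbidden under the premises.

seal_claim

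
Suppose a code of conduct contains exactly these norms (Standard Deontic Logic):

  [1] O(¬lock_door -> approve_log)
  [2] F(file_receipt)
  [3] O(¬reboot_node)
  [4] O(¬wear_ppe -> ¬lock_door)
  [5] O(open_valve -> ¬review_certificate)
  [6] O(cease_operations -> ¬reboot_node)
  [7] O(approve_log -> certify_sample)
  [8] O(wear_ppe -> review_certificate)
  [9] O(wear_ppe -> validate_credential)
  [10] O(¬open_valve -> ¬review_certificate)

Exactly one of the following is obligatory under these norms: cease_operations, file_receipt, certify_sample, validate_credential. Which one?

Premises 10 and 5 are O(¬open_valve -> ¬review_certificate) and O(open_valve -> ¬review_certificate); every ideal world satisfies ¬open_valve or open_valve, so in either case ¬review_certificate holds — hence O(¬review_certificate).
Premise 8, O(wear_ppe -> review_certificate), contraposes to O(¬review_certificate -> ¬wear_ppe); with O(¬review_certificate) we get O(¬wear_ppe).
Premise 4 is O(¬wear_ppe -> ¬lock_door); since O(¬wear_ppe), deontic closure gives O(¬lock_door).
Premise 1 is O(¬lock_door -> approve_log); since O(¬lock_door), deontic closure gives O(approve_log).
With premise 7, O(approve_log -> certify_sample), the K-axiom yields O(certify_sample).
So O(certify_sample) holds — certify_sample is obligatory. None of the other listed options is made obligatory by any chain of premises.

certify_sample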